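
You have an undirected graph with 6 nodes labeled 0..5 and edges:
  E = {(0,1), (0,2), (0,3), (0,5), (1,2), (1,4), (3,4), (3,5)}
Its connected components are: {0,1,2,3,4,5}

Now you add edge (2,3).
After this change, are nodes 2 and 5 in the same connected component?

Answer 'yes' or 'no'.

Initial components: {0,1,2,3,4,5}
Adding edge (2,3): both already in same component {0,1,2,3,4,5}. No change.
New components: {0,1,2,3,4,5}
Are 2 and 5 in the same component? yes

Answer: yes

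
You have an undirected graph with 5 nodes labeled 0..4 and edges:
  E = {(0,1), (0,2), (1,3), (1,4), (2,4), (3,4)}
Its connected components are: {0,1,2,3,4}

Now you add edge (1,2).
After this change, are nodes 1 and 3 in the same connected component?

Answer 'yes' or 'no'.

Initial components: {0,1,2,3,4}
Adding edge (1,2): both already in same component {0,1,2,3,4}. No change.
New components: {0,1,2,3,4}
Are 1 and 3 in the same component? yes

Answer: yes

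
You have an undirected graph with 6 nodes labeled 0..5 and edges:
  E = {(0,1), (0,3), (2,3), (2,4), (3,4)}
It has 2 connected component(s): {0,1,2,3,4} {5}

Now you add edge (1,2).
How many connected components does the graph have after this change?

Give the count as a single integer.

Answer: 2

Derivation:
Initial component count: 2
Add (1,2): endpoints already in same component. Count unchanged: 2.
New component count: 2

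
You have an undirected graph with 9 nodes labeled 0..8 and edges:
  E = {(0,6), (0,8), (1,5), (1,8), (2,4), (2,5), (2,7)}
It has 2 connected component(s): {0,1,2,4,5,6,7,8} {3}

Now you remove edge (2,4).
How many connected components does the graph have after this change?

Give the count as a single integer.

Initial component count: 2
Remove (2,4): it was a bridge. Count increases: 2 -> 3.
  After removal, components: {0,1,2,5,6,7,8} {3} {4}
New component count: 3

Answer: 3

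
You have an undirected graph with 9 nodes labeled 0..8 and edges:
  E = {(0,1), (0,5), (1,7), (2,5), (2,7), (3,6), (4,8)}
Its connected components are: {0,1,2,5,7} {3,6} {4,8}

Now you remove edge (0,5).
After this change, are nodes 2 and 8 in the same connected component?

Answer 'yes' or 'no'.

Initial components: {0,1,2,5,7} {3,6} {4,8}
Removing edge (0,5): not a bridge — component count unchanged at 3.
New components: {0,1,2,5,7} {3,6} {4,8}
Are 2 and 8 in the same component? no

Answer: no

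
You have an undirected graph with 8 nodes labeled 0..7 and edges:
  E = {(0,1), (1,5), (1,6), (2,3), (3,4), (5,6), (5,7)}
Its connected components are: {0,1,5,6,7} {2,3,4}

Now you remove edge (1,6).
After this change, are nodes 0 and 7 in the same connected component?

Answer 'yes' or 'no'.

Answer: yes

Derivation:
Initial components: {0,1,5,6,7} {2,3,4}
Removing edge (1,6): not a bridge — component count unchanged at 2.
New components: {0,1,5,6,7} {2,3,4}
Are 0 and 7 in the same component? yes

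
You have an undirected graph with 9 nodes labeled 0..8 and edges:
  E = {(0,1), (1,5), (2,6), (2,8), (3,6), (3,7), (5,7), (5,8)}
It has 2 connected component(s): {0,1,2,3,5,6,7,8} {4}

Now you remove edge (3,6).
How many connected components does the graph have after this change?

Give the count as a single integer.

Answer: 2

Derivation:
Initial component count: 2
Remove (3,6): not a bridge. Count unchanged: 2.
  After removal, components: {0,1,2,3,5,6,7,8} {4}
New component count: 2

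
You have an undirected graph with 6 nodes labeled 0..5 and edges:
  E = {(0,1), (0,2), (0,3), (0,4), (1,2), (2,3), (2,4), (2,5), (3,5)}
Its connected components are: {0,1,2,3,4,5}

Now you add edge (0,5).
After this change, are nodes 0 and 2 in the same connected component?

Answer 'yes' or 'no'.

Answer: yes

Derivation:
Initial components: {0,1,2,3,4,5}
Adding edge (0,5): both already in same component {0,1,2,3,4,5}. No change.
New components: {0,1,2,3,4,5}
Are 0 and 2 in the same component? yes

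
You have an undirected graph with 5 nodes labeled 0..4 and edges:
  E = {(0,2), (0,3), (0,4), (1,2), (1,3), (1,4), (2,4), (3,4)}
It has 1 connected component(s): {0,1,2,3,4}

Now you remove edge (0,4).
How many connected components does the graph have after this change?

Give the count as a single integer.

Initial component count: 1
Remove (0,4): not a bridge. Count unchanged: 1.
  After removal, components: {0,1,2,3,4}
New component count: 1

Answer: 1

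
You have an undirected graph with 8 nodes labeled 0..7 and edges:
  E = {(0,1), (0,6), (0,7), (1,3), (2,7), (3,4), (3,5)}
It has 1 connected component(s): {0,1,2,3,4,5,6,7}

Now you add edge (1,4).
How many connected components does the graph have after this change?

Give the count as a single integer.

Answer: 1

Derivation:
Initial component count: 1
Add (1,4): endpoints already in same component. Count unchanged: 1.
New component count: 1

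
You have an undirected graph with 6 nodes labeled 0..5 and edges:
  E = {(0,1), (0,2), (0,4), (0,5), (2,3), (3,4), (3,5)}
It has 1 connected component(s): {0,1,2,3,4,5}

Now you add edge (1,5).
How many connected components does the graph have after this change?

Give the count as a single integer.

Initial component count: 1
Add (1,5): endpoints already in same component. Count unchanged: 1.
New component count: 1

Answer: 1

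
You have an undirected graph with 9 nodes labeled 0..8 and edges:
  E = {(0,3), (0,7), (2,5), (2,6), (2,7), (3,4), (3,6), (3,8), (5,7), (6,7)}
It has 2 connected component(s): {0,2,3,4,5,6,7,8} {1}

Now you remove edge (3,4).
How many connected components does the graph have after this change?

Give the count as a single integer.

Initial component count: 2
Remove (3,4): it was a bridge. Count increases: 2 -> 3.
  After removal, components: {0,2,3,5,6,7,8} {1} {4}
New component count: 3

Answer: 3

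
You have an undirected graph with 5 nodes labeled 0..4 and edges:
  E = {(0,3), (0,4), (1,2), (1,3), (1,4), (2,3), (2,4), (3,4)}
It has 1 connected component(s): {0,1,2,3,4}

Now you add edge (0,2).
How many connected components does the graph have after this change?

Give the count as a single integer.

Initial component count: 1
Add (0,2): endpoints already in same component. Count unchanged: 1.
New component count: 1

Answer: 1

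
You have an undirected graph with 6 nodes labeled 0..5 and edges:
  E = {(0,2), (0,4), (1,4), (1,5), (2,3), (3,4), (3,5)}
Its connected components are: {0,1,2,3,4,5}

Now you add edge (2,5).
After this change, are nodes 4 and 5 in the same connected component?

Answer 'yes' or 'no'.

Answer: yes

Derivation:
Initial components: {0,1,2,3,4,5}
Adding edge (2,5): both already in same component {0,1,2,3,4,5}. No change.
New components: {0,1,2,3,4,5}
Are 4 and 5 in the same component? yes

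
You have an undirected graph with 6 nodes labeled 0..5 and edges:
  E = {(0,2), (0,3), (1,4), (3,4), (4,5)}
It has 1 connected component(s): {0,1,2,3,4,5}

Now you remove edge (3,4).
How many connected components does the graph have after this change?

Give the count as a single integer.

Answer: 2

Derivation:
Initial component count: 1
Remove (3,4): it was a bridge. Count increases: 1 -> 2.
  After removal, components: {0,2,3} {1,4,5}
New component count: 2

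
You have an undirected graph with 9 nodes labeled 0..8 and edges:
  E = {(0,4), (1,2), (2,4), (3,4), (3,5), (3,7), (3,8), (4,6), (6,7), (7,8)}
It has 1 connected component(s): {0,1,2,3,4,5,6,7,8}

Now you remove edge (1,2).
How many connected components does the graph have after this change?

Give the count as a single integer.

Answer: 2

Derivation:
Initial component count: 1
Remove (1,2): it was a bridge. Count increases: 1 -> 2.
  After removal, components: {0,2,3,4,5,6,7,8} {1}
New component count: 2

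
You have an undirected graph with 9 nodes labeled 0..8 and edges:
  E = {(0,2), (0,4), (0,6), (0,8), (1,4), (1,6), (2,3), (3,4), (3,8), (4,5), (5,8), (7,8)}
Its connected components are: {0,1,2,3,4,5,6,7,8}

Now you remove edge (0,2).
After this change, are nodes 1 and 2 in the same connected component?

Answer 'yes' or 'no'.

Initial components: {0,1,2,3,4,5,6,7,8}
Removing edge (0,2): not a bridge — component count unchanged at 1.
New components: {0,1,2,3,4,5,6,7,8}
Are 1 and 2 in the same component? yes

Answer: yes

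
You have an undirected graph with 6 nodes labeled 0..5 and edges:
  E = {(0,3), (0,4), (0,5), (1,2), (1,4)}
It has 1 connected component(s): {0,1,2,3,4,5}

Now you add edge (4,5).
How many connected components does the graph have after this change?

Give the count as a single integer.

Answer: 1

Derivation:
Initial component count: 1
Add (4,5): endpoints already in same component. Count unchanged: 1.
New component count: 1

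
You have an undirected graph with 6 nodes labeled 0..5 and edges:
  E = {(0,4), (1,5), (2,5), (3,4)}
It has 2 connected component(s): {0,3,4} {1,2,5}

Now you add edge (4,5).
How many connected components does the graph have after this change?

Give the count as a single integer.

Initial component count: 2
Add (4,5): merges two components. Count decreases: 2 -> 1.
New component count: 1

Answer: 1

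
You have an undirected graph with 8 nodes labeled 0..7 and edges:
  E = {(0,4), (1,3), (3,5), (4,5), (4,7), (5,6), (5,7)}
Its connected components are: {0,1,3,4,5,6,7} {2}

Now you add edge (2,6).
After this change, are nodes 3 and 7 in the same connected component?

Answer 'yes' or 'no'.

Initial components: {0,1,3,4,5,6,7} {2}
Adding edge (2,6): merges {2} and {0,1,3,4,5,6,7}.
New components: {0,1,2,3,4,5,6,7}
Are 3 and 7 in the same component? yes

Answer: yes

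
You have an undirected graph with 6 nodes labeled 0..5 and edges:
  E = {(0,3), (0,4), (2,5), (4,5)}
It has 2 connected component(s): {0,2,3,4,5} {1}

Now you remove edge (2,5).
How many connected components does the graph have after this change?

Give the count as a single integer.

Initial component count: 2
Remove (2,5): it was a bridge. Count increases: 2 -> 3.
  After removal, components: {0,3,4,5} {1} {2}
New component count: 3

Answer: 3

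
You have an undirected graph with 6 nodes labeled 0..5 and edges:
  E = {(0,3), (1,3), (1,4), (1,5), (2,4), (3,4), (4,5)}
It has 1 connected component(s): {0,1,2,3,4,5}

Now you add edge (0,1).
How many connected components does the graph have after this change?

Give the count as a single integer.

Answer: 1

Derivation:
Initial component count: 1
Add (0,1): endpoints already in same component. Count unchanged: 1.
New component count: 1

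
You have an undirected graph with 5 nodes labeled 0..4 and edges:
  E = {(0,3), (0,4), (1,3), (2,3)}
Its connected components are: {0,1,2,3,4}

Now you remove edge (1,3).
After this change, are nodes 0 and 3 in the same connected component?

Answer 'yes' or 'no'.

Answer: yes

Derivation:
Initial components: {0,1,2,3,4}
Removing edge (1,3): it was a bridge — component count 1 -> 2.
New components: {0,2,3,4} {1}
Are 0 and 3 in the same component? yes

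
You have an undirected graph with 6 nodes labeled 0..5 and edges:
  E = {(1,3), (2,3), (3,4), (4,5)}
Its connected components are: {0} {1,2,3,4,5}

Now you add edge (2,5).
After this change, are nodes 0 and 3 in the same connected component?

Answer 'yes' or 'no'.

Initial components: {0} {1,2,3,4,5}
Adding edge (2,5): both already in same component {1,2,3,4,5}. No change.
New components: {0} {1,2,3,4,5}
Are 0 and 3 in the same component? no

Answer: no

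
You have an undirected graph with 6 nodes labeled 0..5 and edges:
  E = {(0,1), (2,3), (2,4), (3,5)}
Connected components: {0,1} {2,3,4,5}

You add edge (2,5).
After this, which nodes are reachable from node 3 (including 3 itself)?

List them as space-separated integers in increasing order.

Answer: 2 3 4 5

Derivation:
Before: nodes reachable from 3: {2,3,4,5}
Adding (2,5): both endpoints already in same component. Reachability from 3 unchanged.
After: nodes reachable from 3: {2,3,4,5}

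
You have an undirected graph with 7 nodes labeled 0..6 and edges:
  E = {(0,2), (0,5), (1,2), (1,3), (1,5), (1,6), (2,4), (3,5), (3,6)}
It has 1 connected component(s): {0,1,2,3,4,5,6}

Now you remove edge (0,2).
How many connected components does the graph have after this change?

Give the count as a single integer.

Answer: 1

Derivation:
Initial component count: 1
Remove (0,2): not a bridge. Count unchanged: 1.
  After removal, components: {0,1,2,3,4,5,6}
New component count: 1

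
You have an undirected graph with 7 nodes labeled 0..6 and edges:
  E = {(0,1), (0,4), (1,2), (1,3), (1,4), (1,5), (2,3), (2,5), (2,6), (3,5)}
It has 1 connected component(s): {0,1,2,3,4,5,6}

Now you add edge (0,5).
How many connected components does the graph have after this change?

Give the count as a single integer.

Initial component count: 1
Add (0,5): endpoints already in same component. Count unchanged: 1.
New component count: 1

Answer: 1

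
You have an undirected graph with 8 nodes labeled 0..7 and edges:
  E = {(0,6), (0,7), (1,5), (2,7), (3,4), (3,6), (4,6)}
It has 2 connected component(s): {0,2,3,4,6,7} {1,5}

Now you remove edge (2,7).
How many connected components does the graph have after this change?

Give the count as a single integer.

Initial component count: 2
Remove (2,7): it was a bridge. Count increases: 2 -> 3.
  After removal, components: {0,3,4,6,7} {1,5} {2}
New component count: 3

Answer: 3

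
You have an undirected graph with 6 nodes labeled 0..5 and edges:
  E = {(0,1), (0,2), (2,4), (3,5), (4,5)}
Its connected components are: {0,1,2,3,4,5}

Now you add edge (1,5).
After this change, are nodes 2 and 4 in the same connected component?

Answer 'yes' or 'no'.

Answer: yes

Derivation:
Initial components: {0,1,2,3,4,5}
Adding edge (1,5): both already in same component {0,1,2,3,4,5}. No change.
New components: {0,1,2,3,4,5}
Are 2 and 4 in the same component? yes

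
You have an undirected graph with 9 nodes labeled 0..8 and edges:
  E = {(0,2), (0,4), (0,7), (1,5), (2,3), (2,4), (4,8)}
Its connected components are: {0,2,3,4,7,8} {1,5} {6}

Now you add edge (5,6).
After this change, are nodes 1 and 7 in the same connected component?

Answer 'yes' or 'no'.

Answer: no

Derivation:
Initial components: {0,2,3,4,7,8} {1,5} {6}
Adding edge (5,6): merges {1,5} and {6}.
New components: {0,2,3,4,7,8} {1,5,6}
Are 1 and 7 in the same component? no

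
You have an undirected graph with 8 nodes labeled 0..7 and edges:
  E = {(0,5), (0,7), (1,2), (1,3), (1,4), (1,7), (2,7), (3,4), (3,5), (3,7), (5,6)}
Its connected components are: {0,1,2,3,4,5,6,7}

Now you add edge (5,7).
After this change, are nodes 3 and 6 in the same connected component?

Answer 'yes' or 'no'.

Answer: yes

Derivation:
Initial components: {0,1,2,3,4,5,6,7}
Adding edge (5,7): both already in same component {0,1,2,3,4,5,6,7}. No change.
New components: {0,1,2,3,4,5,6,7}
Are 3 and 6 in the same component? yes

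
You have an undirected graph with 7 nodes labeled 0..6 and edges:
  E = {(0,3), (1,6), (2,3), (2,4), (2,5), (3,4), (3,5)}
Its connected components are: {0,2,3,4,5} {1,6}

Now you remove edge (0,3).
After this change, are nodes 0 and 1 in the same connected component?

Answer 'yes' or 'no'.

Initial components: {0,2,3,4,5} {1,6}
Removing edge (0,3): it was a bridge — component count 2 -> 3.
New components: {0} {1,6} {2,3,4,5}
Are 0 and 1 in the same component? no

Answer: no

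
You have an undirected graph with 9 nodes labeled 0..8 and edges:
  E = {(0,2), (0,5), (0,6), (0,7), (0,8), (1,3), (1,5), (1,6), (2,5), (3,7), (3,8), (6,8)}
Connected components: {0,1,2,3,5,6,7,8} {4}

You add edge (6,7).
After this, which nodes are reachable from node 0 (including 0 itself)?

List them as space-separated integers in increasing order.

Before: nodes reachable from 0: {0,1,2,3,5,6,7,8}
Adding (6,7): both endpoints already in same component. Reachability from 0 unchanged.
After: nodes reachable from 0: {0,1,2,3,5,6,7,8}

Answer: 0 1 2 3 5 6 7 8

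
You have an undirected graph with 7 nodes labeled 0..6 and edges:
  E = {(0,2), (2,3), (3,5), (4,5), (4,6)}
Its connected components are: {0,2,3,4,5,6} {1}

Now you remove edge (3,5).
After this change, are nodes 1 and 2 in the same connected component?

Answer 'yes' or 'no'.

Initial components: {0,2,3,4,5,6} {1}
Removing edge (3,5): it was a bridge — component count 2 -> 3.
New components: {0,2,3} {1} {4,5,6}
Are 1 and 2 in the same component? no

Answer: no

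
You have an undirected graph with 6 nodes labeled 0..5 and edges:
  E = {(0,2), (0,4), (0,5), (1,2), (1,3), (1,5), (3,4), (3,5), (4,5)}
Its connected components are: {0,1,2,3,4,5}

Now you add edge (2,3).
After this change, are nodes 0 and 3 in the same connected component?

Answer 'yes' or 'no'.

Answer: yes

Derivation:
Initial components: {0,1,2,3,4,5}
Adding edge (2,3): both already in same component {0,1,2,3,4,5}. No change.
New components: {0,1,2,3,4,5}
Are 0 and 3 in the same component? yes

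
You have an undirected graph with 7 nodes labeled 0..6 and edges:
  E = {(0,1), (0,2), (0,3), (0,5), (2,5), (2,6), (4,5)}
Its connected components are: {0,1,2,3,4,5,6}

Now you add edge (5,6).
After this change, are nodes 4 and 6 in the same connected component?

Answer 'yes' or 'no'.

Initial components: {0,1,2,3,4,5,6}
Adding edge (5,6): both already in same component {0,1,2,3,4,5,6}. No change.
New components: {0,1,2,3,4,5,6}
Are 4 and 6 in the same component? yes

Answer: yes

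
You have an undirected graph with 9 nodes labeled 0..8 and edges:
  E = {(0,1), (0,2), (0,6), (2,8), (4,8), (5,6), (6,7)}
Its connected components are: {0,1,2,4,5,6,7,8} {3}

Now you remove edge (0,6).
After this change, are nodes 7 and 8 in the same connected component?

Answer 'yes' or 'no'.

Initial components: {0,1,2,4,5,6,7,8} {3}
Removing edge (0,6): it was a bridge — component count 2 -> 3.
New components: {0,1,2,4,8} {3} {5,6,7}
Are 7 and 8 in the same component? no

Answer: no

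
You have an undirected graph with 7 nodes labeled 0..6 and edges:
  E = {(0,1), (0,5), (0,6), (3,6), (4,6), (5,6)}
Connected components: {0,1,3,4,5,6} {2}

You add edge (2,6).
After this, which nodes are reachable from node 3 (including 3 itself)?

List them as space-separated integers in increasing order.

Before: nodes reachable from 3: {0,1,3,4,5,6}
Adding (2,6): merges 3's component with another. Reachability grows.
After: nodes reachable from 3: {0,1,2,3,4,5,6}

Answer: 0 1 2 3 4 5 6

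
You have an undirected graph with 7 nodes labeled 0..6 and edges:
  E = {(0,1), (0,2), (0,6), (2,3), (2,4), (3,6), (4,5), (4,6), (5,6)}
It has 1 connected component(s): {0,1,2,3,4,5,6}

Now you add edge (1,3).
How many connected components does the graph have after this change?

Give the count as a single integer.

Initial component count: 1
Add (1,3): endpoints already in same component. Count unchanged: 1.
New component count: 1

Answer: 1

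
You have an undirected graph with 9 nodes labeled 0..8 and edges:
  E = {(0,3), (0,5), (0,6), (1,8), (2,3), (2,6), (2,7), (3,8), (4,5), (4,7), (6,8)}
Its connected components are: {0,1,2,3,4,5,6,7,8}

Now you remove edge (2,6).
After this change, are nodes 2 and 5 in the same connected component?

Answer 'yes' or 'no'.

Answer: yes

Derivation:
Initial components: {0,1,2,3,4,5,6,7,8}
Removing edge (2,6): not a bridge — component count unchanged at 1.
New components: {0,1,2,3,4,5,6,7,8}
Are 2 and 5 in the same component? yes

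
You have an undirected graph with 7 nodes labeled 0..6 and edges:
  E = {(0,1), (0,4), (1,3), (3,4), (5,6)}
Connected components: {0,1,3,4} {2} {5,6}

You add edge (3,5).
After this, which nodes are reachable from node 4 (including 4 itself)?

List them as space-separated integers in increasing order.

Before: nodes reachable from 4: {0,1,3,4}
Adding (3,5): merges 4's component with another. Reachability grows.
After: nodes reachable from 4: {0,1,3,4,5,6}

Answer: 0 1 3 4 5 6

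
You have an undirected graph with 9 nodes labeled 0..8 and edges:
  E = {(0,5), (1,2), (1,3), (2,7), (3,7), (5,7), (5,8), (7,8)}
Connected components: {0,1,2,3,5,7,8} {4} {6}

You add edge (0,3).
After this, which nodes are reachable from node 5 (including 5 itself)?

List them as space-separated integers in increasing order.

Answer: 0 1 2 3 5 7 8

Derivation:
Before: nodes reachable from 5: {0,1,2,3,5,7,8}
Adding (0,3): both endpoints already in same component. Reachability from 5 unchanged.
After: nodes reachable from 5: {0,1,2,3,5,7,8}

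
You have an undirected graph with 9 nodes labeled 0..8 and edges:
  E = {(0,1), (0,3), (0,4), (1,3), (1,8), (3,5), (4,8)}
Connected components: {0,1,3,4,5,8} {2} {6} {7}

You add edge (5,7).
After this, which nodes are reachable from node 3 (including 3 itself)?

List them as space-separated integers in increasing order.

Before: nodes reachable from 3: {0,1,3,4,5,8}
Adding (5,7): merges 3's component with another. Reachability grows.
After: nodes reachable from 3: {0,1,3,4,5,7,8}

Answer: 0 1 3 4 5 7 8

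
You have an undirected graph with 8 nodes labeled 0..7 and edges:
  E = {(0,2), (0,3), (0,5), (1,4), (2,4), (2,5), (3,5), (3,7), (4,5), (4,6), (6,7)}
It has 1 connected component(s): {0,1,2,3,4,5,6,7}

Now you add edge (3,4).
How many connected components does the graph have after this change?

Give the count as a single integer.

Answer: 1

Derivation:
Initial component count: 1
Add (3,4): endpoints already in same component. Count unchanged: 1.
New component count: 1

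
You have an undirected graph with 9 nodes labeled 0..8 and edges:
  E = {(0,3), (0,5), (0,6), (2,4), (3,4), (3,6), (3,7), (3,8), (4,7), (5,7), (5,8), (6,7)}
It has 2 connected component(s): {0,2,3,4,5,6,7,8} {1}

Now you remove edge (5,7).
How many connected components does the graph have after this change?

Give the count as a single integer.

Answer: 2

Derivation:
Initial component count: 2
Remove (5,7): not a bridge. Count unchanged: 2.
  After removal, components: {0,2,3,4,5,6,7,8} {1}
New component count: 2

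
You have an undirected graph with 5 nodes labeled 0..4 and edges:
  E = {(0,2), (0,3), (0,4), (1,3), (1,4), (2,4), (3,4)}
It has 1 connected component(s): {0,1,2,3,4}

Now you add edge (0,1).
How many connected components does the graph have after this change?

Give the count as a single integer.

Initial component count: 1
Add (0,1): endpoints already in same component. Count unchanged: 1.
New component count: 1

Answer: 1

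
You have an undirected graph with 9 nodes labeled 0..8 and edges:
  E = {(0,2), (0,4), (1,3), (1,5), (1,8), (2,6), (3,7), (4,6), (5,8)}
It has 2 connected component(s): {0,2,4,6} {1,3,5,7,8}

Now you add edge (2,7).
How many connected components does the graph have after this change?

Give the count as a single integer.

Initial component count: 2
Add (2,7): merges two components. Count decreases: 2 -> 1.
New component count: 1

Answer: 1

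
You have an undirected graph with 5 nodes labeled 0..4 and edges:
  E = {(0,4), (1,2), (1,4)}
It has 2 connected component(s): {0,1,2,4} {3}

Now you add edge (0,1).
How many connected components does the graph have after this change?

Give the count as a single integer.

Initial component count: 2
Add (0,1): endpoints already in same component. Count unchanged: 2.
New component count: 2

Answer: 2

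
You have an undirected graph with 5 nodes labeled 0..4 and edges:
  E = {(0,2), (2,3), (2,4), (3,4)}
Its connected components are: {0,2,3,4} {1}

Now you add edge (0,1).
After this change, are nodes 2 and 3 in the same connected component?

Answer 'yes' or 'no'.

Answer: yes

Derivation:
Initial components: {0,2,3,4} {1}
Adding edge (0,1): merges {0,2,3,4} and {1}.
New components: {0,1,2,3,4}
Are 2 and 3 in the same component? yes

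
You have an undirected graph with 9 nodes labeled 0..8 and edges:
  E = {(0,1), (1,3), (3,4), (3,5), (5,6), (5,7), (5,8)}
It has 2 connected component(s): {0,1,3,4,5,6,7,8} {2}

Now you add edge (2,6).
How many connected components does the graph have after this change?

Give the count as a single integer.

Answer: 1

Derivation:
Initial component count: 2
Add (2,6): merges two components. Count decreases: 2 -> 1.
New component count: 1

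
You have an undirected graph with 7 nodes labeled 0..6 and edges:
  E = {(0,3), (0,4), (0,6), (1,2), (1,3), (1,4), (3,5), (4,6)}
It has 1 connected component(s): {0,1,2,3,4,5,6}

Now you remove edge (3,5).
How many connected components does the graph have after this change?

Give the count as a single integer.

Initial component count: 1
Remove (3,5): it was a bridge. Count increases: 1 -> 2.
  After removal, components: {0,1,2,3,4,6} {5}
New component count: 2

Answer: 2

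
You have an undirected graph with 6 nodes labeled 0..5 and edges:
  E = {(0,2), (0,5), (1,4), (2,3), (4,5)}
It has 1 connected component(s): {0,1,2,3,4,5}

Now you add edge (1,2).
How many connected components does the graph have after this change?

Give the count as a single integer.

Answer: 1

Derivation:
Initial component count: 1
Add (1,2): endpoints already in same component. Count unchanged: 1.
New component count: 1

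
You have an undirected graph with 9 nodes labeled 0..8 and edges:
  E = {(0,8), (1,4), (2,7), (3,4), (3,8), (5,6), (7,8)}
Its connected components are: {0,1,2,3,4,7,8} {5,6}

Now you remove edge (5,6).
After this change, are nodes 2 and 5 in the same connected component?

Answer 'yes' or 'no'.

Answer: no

Derivation:
Initial components: {0,1,2,3,4,7,8} {5,6}
Removing edge (5,6): it was a bridge — component count 2 -> 3.
New components: {0,1,2,3,4,7,8} {5} {6}
Are 2 and 5 in the same component? no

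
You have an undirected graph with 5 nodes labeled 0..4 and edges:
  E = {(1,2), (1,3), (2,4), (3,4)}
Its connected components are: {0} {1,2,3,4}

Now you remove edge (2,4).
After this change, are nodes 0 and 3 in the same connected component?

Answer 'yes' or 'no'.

Answer: no

Derivation:
Initial components: {0} {1,2,3,4}
Removing edge (2,4): not a bridge — component count unchanged at 2.
New components: {0} {1,2,3,4}
Are 0 and 3 in the same component? no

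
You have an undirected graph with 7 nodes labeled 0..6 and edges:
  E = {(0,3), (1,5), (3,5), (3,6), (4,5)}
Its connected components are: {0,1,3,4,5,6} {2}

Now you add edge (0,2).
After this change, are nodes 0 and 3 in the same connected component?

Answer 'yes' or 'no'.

Answer: yes

Derivation:
Initial components: {0,1,3,4,5,6} {2}
Adding edge (0,2): merges {0,1,3,4,5,6} and {2}.
New components: {0,1,2,3,4,5,6}
Are 0 and 3 in the same component? yes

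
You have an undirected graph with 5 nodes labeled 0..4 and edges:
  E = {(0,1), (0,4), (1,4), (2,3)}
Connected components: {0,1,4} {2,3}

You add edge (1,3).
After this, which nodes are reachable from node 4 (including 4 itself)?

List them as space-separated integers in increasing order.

Answer: 0 1 2 3 4

Derivation:
Before: nodes reachable from 4: {0,1,4}
Adding (1,3): merges 4's component with another. Reachability grows.
After: nodes reachable from 4: {0,1,2,3,4}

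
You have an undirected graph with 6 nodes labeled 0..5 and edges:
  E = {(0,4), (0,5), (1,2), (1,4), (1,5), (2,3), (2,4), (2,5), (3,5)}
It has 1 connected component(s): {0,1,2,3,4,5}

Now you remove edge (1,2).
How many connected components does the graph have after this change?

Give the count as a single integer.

Answer: 1

Derivation:
Initial component count: 1
Remove (1,2): not a bridge. Count unchanged: 1.
  After removal, components: {0,1,2,3,4,5}
New component count: 1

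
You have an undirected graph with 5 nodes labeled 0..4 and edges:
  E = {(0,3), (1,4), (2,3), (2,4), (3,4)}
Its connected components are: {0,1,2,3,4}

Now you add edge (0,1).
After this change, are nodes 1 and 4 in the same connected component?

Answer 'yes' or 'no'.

Initial components: {0,1,2,3,4}
Adding edge (0,1): both already in same component {0,1,2,3,4}. No change.
New components: {0,1,2,3,4}
Are 1 and 4 in the same component? yes

Answer: yes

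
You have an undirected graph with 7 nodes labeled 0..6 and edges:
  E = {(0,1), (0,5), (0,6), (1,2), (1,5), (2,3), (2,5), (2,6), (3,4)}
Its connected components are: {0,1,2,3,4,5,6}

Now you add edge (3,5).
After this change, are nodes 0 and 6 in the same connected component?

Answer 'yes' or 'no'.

Initial components: {0,1,2,3,4,5,6}
Adding edge (3,5): both already in same component {0,1,2,3,4,5,6}. No change.
New components: {0,1,2,3,4,5,6}
Are 0 and 6 in the same component? yes

Answer: yes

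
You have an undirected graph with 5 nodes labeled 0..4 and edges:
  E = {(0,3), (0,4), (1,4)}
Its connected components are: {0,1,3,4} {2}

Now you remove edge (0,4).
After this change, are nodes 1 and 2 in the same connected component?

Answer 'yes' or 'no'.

Answer: no

Derivation:
Initial components: {0,1,3,4} {2}
Removing edge (0,4): it was a bridge — component count 2 -> 3.
New components: {0,3} {1,4} {2}
Are 1 and 2 in the same component? no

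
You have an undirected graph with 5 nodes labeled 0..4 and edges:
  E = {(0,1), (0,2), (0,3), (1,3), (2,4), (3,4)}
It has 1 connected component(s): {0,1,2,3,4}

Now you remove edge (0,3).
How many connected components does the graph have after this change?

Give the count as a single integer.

Answer: 1

Derivation:
Initial component count: 1
Remove (0,3): not a bridge. Count unchanged: 1.
  After removal, components: {0,1,2,3,4}
New component count: 1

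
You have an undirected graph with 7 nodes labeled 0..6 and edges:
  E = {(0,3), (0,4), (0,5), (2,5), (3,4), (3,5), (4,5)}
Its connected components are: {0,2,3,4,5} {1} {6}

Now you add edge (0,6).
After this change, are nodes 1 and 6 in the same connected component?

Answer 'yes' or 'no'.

Answer: no

Derivation:
Initial components: {0,2,3,4,5} {1} {6}
Adding edge (0,6): merges {0,2,3,4,5} and {6}.
New components: {0,2,3,4,5,6} {1}
Are 1 and 6 in the same component? no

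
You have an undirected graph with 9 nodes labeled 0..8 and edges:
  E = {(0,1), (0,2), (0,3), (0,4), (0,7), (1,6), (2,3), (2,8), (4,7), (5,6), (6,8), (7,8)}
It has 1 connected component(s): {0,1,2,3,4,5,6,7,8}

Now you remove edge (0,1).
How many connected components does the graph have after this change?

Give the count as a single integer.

Initial component count: 1
Remove (0,1): not a bridge. Count unchanged: 1.
  After removal, components: {0,1,2,3,4,5,6,7,8}
New component count: 1

Answer: 1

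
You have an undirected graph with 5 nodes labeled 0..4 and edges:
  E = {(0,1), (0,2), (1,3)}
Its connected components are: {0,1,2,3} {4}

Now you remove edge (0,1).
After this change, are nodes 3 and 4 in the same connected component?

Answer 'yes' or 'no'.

Initial components: {0,1,2,3} {4}
Removing edge (0,1): it was a bridge — component count 2 -> 3.
New components: {0,2} {1,3} {4}
Are 3 and 4 in the same component? no

Answer: no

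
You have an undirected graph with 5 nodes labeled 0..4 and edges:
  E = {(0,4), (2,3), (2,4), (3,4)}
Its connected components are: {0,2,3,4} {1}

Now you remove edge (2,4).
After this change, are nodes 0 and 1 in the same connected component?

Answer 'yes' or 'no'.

Answer: no

Derivation:
Initial components: {0,2,3,4} {1}
Removing edge (2,4): not a bridge — component count unchanged at 2.
New components: {0,2,3,4} {1}
Are 0 and 1 in the same component? no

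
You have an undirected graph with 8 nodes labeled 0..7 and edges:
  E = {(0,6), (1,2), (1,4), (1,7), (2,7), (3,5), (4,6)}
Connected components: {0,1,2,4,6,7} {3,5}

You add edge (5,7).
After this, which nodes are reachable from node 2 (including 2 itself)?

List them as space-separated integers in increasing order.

Answer: 0 1 2 3 4 5 6 7

Derivation:
Before: nodes reachable from 2: {0,1,2,4,6,7}
Adding (5,7): merges 2's component with another. Reachability grows.
After: nodes reachable from 2: {0,1,2,3,4,5,6,7}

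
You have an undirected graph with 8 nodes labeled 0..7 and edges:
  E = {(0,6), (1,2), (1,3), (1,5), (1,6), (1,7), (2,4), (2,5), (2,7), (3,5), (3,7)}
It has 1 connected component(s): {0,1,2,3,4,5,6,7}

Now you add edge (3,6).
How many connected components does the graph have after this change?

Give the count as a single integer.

Answer: 1

Derivation:
Initial component count: 1
Add (3,6): endpoints already in same component. Count unchanged: 1.
New component count: 1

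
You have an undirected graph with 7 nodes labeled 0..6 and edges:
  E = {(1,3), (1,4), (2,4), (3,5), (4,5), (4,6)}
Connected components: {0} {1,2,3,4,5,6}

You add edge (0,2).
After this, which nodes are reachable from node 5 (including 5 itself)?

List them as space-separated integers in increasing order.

Before: nodes reachable from 5: {1,2,3,4,5,6}
Adding (0,2): merges 5's component with another. Reachability grows.
After: nodes reachable from 5: {0,1,2,3,4,5,6}

Answer: 0 1 2 3 4 5 6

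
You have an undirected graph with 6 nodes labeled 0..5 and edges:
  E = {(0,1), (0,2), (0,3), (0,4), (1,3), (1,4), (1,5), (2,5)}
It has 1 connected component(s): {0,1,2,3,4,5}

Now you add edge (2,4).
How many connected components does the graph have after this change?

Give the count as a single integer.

Answer: 1

Derivation:
Initial component count: 1
Add (2,4): endpoints already in same component. Count unchanged: 1.
New component count: 1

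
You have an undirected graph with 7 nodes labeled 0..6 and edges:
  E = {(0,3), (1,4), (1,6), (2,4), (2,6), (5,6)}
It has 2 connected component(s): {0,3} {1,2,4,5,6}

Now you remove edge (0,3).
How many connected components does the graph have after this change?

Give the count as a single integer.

Answer: 3

Derivation:
Initial component count: 2
Remove (0,3): it was a bridge. Count increases: 2 -> 3.
  After removal, components: {0} {1,2,4,5,6} {3}
New component count: 3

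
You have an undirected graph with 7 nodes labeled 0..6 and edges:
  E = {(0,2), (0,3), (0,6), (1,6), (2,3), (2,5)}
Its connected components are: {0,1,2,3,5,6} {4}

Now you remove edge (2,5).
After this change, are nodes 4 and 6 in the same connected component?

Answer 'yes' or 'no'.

Initial components: {0,1,2,3,5,6} {4}
Removing edge (2,5): it was a bridge — component count 2 -> 3.
New components: {0,1,2,3,6} {4} {5}
Are 4 and 6 in the same component? no

Answer: no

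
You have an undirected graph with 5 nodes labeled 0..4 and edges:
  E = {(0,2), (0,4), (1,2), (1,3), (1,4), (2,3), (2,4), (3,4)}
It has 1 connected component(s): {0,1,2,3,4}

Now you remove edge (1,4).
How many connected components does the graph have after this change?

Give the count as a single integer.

Initial component count: 1
Remove (1,4): not a bridge. Count unchanged: 1.
  After removal, components: {0,1,2,3,4}
New component count: 1

Answer: 1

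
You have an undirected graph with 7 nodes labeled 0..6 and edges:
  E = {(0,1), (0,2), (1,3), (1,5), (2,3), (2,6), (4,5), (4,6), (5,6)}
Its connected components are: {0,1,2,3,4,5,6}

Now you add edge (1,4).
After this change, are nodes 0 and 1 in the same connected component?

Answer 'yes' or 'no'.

Answer: yes

Derivation:
Initial components: {0,1,2,3,4,5,6}
Adding edge (1,4): both already in same component {0,1,2,3,4,5,6}. No change.
New components: {0,1,2,3,4,5,6}
Are 0 and 1 in the same component? yes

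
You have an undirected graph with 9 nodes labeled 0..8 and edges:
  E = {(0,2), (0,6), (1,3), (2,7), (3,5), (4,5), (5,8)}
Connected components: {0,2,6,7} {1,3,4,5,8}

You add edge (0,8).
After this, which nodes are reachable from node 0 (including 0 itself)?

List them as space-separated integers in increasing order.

Answer: 0 1 2 3 4 5 6 7 8

Derivation:
Before: nodes reachable from 0: {0,2,6,7}
Adding (0,8): merges 0's component with another. Reachability grows.
After: nodes reachable from 0: {0,1,2,3,4,5,6,7,8}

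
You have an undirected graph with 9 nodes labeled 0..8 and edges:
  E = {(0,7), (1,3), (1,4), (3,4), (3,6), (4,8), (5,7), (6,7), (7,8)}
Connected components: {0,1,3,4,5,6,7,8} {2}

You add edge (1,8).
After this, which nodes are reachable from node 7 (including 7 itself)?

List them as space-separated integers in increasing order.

Answer: 0 1 3 4 5 6 7 8

Derivation:
Before: nodes reachable from 7: {0,1,3,4,5,6,7,8}
Adding (1,8): both endpoints already in same component. Reachability from 7 unchanged.
After: nodes reachable from 7: {0,1,3,4,5,6,7,8}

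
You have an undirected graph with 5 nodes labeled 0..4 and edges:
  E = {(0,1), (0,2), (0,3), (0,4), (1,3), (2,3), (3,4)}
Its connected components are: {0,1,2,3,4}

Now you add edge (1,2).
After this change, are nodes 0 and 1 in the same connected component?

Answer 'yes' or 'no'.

Initial components: {0,1,2,3,4}
Adding edge (1,2): both already in same component {0,1,2,3,4}. No change.
New components: {0,1,2,3,4}
Are 0 and 1 in the same component? yes

Answer: yes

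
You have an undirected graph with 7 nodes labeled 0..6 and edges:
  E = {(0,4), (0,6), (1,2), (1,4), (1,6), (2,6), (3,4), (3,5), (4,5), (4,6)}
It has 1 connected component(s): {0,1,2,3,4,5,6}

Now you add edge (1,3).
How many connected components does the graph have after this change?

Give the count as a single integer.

Answer: 1

Derivation:
Initial component count: 1
Add (1,3): endpoints already in same component. Count unchanged: 1.
New component count: 1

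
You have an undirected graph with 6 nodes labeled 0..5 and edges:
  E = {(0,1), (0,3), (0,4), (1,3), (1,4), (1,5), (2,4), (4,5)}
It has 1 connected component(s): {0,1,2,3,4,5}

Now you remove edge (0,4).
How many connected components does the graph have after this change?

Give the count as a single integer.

Answer: 1

Derivation:
Initial component count: 1
Remove (0,4): not a bridge. Count unchanged: 1.
  After removal, components: {0,1,2,3,4,5}
New component count: 1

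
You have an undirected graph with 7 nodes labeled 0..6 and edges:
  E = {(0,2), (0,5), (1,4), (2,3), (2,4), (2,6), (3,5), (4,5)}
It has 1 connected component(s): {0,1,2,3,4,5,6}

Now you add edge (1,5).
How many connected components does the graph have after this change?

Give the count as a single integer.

Answer: 1

Derivation:
Initial component count: 1
Add (1,5): endpoints already in same component. Count unchanged: 1.
New component count: 1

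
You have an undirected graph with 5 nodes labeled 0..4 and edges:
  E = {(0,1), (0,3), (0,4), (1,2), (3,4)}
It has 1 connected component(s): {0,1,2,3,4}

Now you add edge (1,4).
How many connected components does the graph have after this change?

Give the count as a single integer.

Answer: 1

Derivation:
Initial component count: 1
Add (1,4): endpoints already in same component. Count unchanged: 1.
New component count: 1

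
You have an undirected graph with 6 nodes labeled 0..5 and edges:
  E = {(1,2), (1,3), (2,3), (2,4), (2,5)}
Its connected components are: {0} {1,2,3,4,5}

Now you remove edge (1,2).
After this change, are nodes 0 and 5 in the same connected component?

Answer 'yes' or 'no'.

Initial components: {0} {1,2,3,4,5}
Removing edge (1,2): not a bridge — component count unchanged at 2.
New components: {0} {1,2,3,4,5}
Are 0 and 5 in the same component? no

Answer: no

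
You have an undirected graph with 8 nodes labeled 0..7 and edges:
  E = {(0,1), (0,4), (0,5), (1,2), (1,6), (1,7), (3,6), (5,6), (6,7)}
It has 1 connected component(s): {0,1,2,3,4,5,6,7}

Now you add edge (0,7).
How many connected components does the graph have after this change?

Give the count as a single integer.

Answer: 1

Derivation:
Initial component count: 1
Add (0,7): endpoints already in same component. Count unchanged: 1.
New component count: 1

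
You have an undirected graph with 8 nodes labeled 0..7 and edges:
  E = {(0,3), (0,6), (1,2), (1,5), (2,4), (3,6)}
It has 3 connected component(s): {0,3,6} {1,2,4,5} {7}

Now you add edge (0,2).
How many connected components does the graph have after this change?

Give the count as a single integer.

Initial component count: 3
Add (0,2): merges two components. Count decreases: 3 -> 2.
New component count: 2

Answer: 2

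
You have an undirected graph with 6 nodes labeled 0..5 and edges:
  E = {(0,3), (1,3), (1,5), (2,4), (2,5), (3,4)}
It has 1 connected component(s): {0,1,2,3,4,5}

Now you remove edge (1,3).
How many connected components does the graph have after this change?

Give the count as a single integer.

Answer: 1

Derivation:
Initial component count: 1
Remove (1,3): not a bridge. Count unchanged: 1.
  After removal, components: {0,1,2,3,4,5}
New component count: 1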